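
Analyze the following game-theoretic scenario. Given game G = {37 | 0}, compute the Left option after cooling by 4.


Original game: {37 | 0} (a switch {a | b} with a > b).
Cooling by t (for t below the temperature (a - b)/2 = 37/2) taxes each move by t: {a | b} cooled by t is {a - t | b + t}.
Cooling amount: t = 4
Cooled Left option: 37 - 4 = 33
Cooled Right option: 0 + 4 = 4
Cooled game: {33 | 4}
Left option = 33

33


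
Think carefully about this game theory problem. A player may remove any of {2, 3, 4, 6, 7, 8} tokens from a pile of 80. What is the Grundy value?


The subtraction set is S = {2, 3, 4, 6, 7, 8}.
G(k) = mex{ G(k - s) : s in S, s <= k }. We compute iteratively: G(0) = 0.
G(1) = mex({}) = 0
G(2) = mex({0}) = 1
G(3) = mex({0}) = 1
G(4) = mex({0, 1}) = 2
G(5) = mex({0, 1}) = 2
G(6) = mex({0, 1, 2}) = 3
G(7) = mex({0, 1, 2}) = 3
G(8) = mex({0, 1, 2, 3}) = 4
G(9) = mex({0, 1, 2, 3}) = 4
G(10) = mex({1, 2, 3, 4}) = 0
G(11) = mex({1, 2, 3, 4}) = 0
G(12) = mex({0, 2, 3, 4}) = 1
G(13) = mex({0, 2, 3, 4}) = 1
G(14) = mex({0, 1, 3, 4}) = 2
G(15) = mex({0, 1, 3, 4}) = 2
G(16) = mex({0, 1, 2, 4}) = 3
G(17) = mex({0, 1, 2, 4}) = 3
Observe that G(10)..G(17) = 0, 0, 1, 1, 2, 2, 3, 3 repeats G(0)..G(7) = 0, 0, 1, 1, 2, 2, 3, 3.
For k >= max(S) = 8, G(k) is determined by the previous 8 values G(k-8)..G(k-1); a window of 8 consecutive values has recurred shifted by 10, so by induction G(k + 10) = G(k) for all k >= 0: the sequence is periodic from the start with period 10.
One period: G(0..9) = 0, 0, 1, 1, 2, 2, 3, 3, 4, 4.
80 mod 10 = 0, so G(80) = G(0) = 0.

0


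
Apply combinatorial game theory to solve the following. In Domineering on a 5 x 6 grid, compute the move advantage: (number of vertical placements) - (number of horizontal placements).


Board is 5 x 6 (rows x cols).
Left (vertical) placements: (rows-1) * cols = 4 * 6 = 24
Right (horizontal) placements: rows * (cols-1) = 5 * 5 = 25
Advantage = Left - Right = 24 - 25 = -1

-1


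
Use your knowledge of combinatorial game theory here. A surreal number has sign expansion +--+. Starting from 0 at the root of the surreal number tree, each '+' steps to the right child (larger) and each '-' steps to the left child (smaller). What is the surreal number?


Sign expansion: +--+
Rule: track bounds (lo, hi), initially (-inf, +inf). On '+', the current value becomes lo and we move to the simplest number in (value, hi): value + 1 if hi = +inf, otherwise the midpoint (value + hi)/2. On '-', the current value becomes hi and we move to value - 1 if lo = -inf, otherwise the midpoint (lo + value)/2.
Start at 0.
Step 1: sign = +, move right. Bounds: (0, +inf). Value = 1
Step 2: sign = -, move left. Bounds: (0, 1). Value = 1/2
Step 3: sign = -, move left. Bounds: (0, 1/2). Value = 1/4
Step 4: sign = +, move right. Bounds: (1/4, 1/2). Value = 3/8
The surreal number with sign expansion +--+ is 3/8.

3/8


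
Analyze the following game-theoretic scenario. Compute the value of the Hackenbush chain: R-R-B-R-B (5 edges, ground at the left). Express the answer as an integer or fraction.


Edges (from ground): R-R-B-R-B
By Berlekamp's sign-expansion rule, a Blue-Red Hackenbush stalk has the value of the surreal number whose sign sequence is the edge sequence with B -> + and R -> -.
Sign sequence: --+-+
Trace the sign expansion in the surreal number tree, starting from 0:
Edge 1: R (sign -) -> bounds (-inf, 0), value = -1
Edge 2: R (sign -) -> bounds (-inf, -1), value = -2
Edge 3: B (sign +) -> bounds (-2, -1), value = -3/2
Edge 4: R (sign -) -> bounds (-2, -3/2), value = -7/4
Edge 5: B (sign +) -> bounds (-7/4, -3/2), value = -13/8
Game value = -13/8

-13/8


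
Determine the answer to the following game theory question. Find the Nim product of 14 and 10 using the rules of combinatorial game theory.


Nim multiplication is bilinear over XOR: (u XOR v) * w = (u*w) XOR (v*w).
So we split each operand into its bit components and XOR the pairwise Nim products.
14 = 2 + 4 + 8 (as XOR of powers of 2).
10 = 2 + 8 (as XOR of powers of 2).
Using the standard Nim-product table on single bits:
  2*2 = 3,   2*4 = 8,   2*8 = 12,
  4*4 = 6,   4*8 = 11,  8*8 = 13,
and  1*x = x (identity), k*l = l*k (commutative).
Pairwise Nim products:
  2 * 2 = 3
  2 * 8 = 12
  4 * 2 = 8
  4 * 8 = 11
  8 * 2 = 12
  8 * 8 = 13
XOR them: 3 XOR 12 XOR 8 XOR 11 XOR 12 XOR 13 = 13.
Result: 14 * 10 = 13 (in Nim).

13


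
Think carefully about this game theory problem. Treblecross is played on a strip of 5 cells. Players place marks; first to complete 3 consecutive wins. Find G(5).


Treblecross: place X on empty cells; 3-in-a-row wins.
Playing within two cells of an existing X lets the opponent win at once, so sensible play treats the cells i-2..i+2 around each X as dead. The player left with no safe cell loses, so this is a normal-play take-away game on strips of safe cells.
Placing X at cell i (0-indexed) of a strip of k safe cells leaves independent strips of sizes max(0, i-2) and max(0, k-i-3). Hence G(k) = mex{ G(max(0,i-2)) XOR G(max(0,k-i-3)) : 0 <= i < k }, with G(0) = 0.
G(1): splits (0,0):0^0=0 -> mex({0}) = 1
G(2): splits (0,0):0^0=0 -> mex({0}) = 1
G(3): splits (0,0):0^0=0 -> mex({0}) = 1
G(4): splits (0,1):0^1=1 (0,0):0^0=0 -> mex({0, 1}) = 2
G(5): splits (0,2):0^1=1 (0,1):0^1=1 (0,0):0^0=0 -> mex({0, 1}) = 2
Therefore G(5) = 2.

2


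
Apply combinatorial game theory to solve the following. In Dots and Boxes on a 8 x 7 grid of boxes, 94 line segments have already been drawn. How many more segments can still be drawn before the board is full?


Grid: 8 x 7 boxes, i.e. 9 rows and 8 columns of dots.
Horizontal edges: (rows + 1) * cols = 9 * 7 = 63
Vertical edges: rows * (cols + 1) = 8 * 8 = 64
Total edges: 63 + 64 = 127
Edges drawn: 94
Remaining: 127 - 94 = 33

33


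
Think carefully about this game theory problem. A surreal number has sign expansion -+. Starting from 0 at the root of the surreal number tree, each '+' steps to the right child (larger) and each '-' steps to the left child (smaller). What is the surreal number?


Sign expansion: -+
Rule: track bounds (lo, hi), initially (-inf, +inf). On '+', the current value becomes lo and we move to the simplest number in (value, hi): value + 1 if hi = +inf, otherwise the midpoint (value + hi)/2. On '-', the current value becomes hi and we move to value - 1 if lo = -inf, otherwise the midpoint (lo + value)/2.
Start at 0.
Step 1: sign = -, move left. Bounds: (-inf, 0). Value = -1
Step 2: sign = +, move right. Bounds: (-1, 0). Value = -1/2
The surreal number with sign expansion -+ is -1/2.

-1/2


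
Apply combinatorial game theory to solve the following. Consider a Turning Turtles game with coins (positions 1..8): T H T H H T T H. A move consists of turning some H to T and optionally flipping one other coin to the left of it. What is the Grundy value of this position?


Coins: T H T H H T T H
Key fact: a single head at position k behaves exactly like a Nim heap of size k (turning it to T and optionally flipping a coin at j < k corresponds to moving the heap from k to j, or to 0), and heads combine as a disjunctive sum (two heads at the same place would cancel, matching j XOR j = 0). So the Nim-value is the XOR of the 1-indexed positions of the heads.
Face-up positions (1-indexed): [2, 4, 5, 8]
XOR 0 with 2: 0 XOR 2 = 2
XOR 2 with 4: 2 XOR 4 = 6
XOR 6 with 5: 6 XOR 5 = 3
XOR 3 with 8: 3 XOR 8 = 11
Nim-value = 11

11


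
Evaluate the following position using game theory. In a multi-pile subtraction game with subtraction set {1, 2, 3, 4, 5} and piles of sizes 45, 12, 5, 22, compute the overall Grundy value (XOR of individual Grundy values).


Subtraction set: {1, 2, 3, 4, 5}
For this subtraction set, G(n) = n mod 6 (period = max + 1 = 6).
Pile 1 (size 45): G(45) = 45 mod 6 = 3
Pile 2 (size 12): G(12) = 12 mod 6 = 0
Pile 3 (size 5): G(5) = 5 mod 6 = 5
Pile 4 (size 22): G(22) = 22 mod 6 = 4
Total Grundy value = XOR of all: 3 XOR 0 XOR 5 XOR 4 = 2

2


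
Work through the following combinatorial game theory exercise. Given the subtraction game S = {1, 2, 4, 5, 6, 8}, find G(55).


The subtraction set is S = {1, 2, 4, 5, 6, 8}.
G(k) = mex{ G(k - s) : s in S, s <= k }. We compute iteratively: G(0) = 0.
G(1) = mex({0}) = 1
G(2) = mex({0, 1}) = 2
G(3) = mex({1, 2}) = 0
G(4) = mex({0, 2}) = 1
G(5) = mex({0, 1}) = 2
G(6) = mex({0, 1, 2}) = 3
G(7) = mex({0, 1, 2, 3}) = 4
G(8) = mex({0, 1, 2, 3, 4}) = 5
G(9) = mex({0, 1, 2, 4, 5}) = 3
G(10) = mex({1, 2, 3, 5}) = 0
G(11) = mex({0, 2, 3, 4}) = 1
G(12) = mex({0, 1, 3, 4, 5}) = 2
G(13) = mex({1, 2, 3, 4, 5}) = 0
G(14) = mex({0, 2, 3, 5}) = 1
G(15) = mex({0, 1, 3, 4}) = 2
G(16) = mex({0, 1, 2, 5}) = 3
G(17) = mex({0, 1, 2, 3}) = 4
Observe that G(10)..G(17) = 0, 1, 2, 0, 1, 2, 3, 4 repeats G(0)..G(7) = 0, 1, 2, 0, 1, 2, 3, 4.
For k >= max(S) = 8, G(k) is determined by the previous 8 values G(k-8)..G(k-1); a window of 8 consecutive values has recurred shifted by 10, so by induction G(k + 10) = G(k) for all k >= 0: the sequence is periodic from the start with period 10.
One period: G(0..9) = 0, 1, 2, 0, 1, 2, 3, 4, 5, 3.
55 mod 10 = 5, so G(55) = G(5) = 2.

2


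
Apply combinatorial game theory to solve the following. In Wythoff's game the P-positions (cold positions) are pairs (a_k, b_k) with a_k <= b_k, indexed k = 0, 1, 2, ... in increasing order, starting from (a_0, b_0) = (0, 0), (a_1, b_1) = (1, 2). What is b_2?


By Wythoff's theorem, a_k = floor(k * phi) and b_k = floor(k * phi^2) = a_k + k, where phi = (1 + sqrt(5))/2 is the golden ratio.
phi = (1 + sqrt(5))/2 = 1.618034
phi^2 = phi + 1 = 2.618034
k = 2
k * phi^2 = 2 * 2.618034 = 5.236068
b_2 = floor(k * phi^2) = 5 (check: a_2 + k = 3 + 2 = 5)

5


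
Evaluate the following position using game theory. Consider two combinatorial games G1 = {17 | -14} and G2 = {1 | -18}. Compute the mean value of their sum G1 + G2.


G1 = {17 | -14}, G2 = {1 | -18}
Each is a switch {a | b} with numbers a > b; its mean value is (a + b)/2, and mean value is additive over game sums: m(G1 + G2) = m(G1) + m(G2).
Mean of G1 = (17 + (-14))/2 = 3/2 = 3/2
Mean of G2 = (1 + (-18))/2 = -17/2 = -17/2
Mean of G1 + G2 = 3/2 + -17/2 = -7

-7


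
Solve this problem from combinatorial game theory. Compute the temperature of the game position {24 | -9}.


The game is {24 | -9}, a switch {a | b} with numbers a > b.
Cooling {a | b} by t gives {a - t | b + t}, which stops being hot when a - t = b + t, i.e. at t = (a - b)/2. So the temperature of a switch is (a - b)/2.
Temperature = (Left option - Right option) / 2
= (24 - (-9)) / 2
= 33 / 2
= 33/2

33/2


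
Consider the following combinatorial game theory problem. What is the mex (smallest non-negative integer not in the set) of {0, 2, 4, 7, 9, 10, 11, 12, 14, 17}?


Set = {0, 2, 4, 7, 9, 10, 11, 12, 14, 17}
0 is in the set.
1 is NOT in the set. This is the mex.
mex = 1

1


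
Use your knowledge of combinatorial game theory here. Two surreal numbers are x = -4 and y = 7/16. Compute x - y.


x = -4, y = 7/16
Converting to common denominator: 16
x = -64/16, y = 7/16
x - y = -4 - 7/16 = -71/16

-71/16


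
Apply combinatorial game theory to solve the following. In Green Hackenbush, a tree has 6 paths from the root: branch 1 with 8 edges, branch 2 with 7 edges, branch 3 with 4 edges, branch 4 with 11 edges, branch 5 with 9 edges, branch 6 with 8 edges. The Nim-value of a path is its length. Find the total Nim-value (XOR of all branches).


The tree has 6 branches from the ground vertex.
In Green Hackenbush, the Nim-value of a simple path of length k is k.
Branch 1: length 8, Nim-value = 8
Branch 2: length 7, Nim-value = 7
Branch 3: length 4, Nim-value = 4
Branch 4: length 11, Nim-value = 11
Branch 5: length 9, Nim-value = 9
Branch 6: length 8, Nim-value = 8
Total Nim-value = XOR of all branch values:
0 XOR 8 = 8
8 XOR 7 = 15
15 XOR 4 = 11
11 XOR 11 = 0
0 XOR 9 = 9
9 XOR 8 = 1
Nim-value of the tree = 1

1


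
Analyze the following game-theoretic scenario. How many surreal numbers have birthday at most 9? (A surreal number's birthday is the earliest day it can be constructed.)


Day 0: {|} = 0 is born. Count = 1.
Day n: the number of surreal numbers born by day n is 2^(n+1) - 1.
By day 0: 2^1 - 1 = 1
By day 1: 2^2 - 1 = 3
By day 2: 2^3 - 1 = 7
By day 3: 2^4 - 1 = 15
By day 4: 2^5 - 1 = 31
By day 5: 2^6 - 1 = 63
By day 6: 2^7 - 1 = 127
By day 7: 2^8 - 1 = 255
By day 8: 2^9 - 1 = 511
By day 9: 2^10 - 1 = 1023
By day 9: 1023 surreal numbers.

1023


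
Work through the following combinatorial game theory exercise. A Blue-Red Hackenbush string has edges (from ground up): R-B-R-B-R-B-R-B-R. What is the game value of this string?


Edges (from ground): R-B-R-B-R-B-R-B-R
By Berlekamp's sign-expansion rule, a Blue-Red Hackenbush stalk has the value of the surreal number whose sign sequence is the edge sequence with B -> + and R -> -.
Sign sequence: -+-+-+-+-
Trace the sign expansion in the surreal number tree, starting from 0:
Edge 1: R (sign -) -> bounds (-inf, 0), value = -1
Edge 2: B (sign +) -> bounds (-1, 0), value = -1/2
Edge 3: R (sign -) -> bounds (-1, -1/2), value = -3/4
Edge 4: B (sign +) -> bounds (-3/4, -1/2), value = -5/8
Edge 5: R (sign -) -> bounds (-3/4, -5/8), value = -11/16
Edge 6: B (sign +) -> bounds (-11/16, -5/8), value = -21/32
Edge 7: R (sign -) -> bounds (-11/16, -21/32), value = -43/64
Edge 8: B (sign +) -> bounds (-43/64, -21/32), value = -85/128
Edge 9: R (sign -) -> bounds (-43/64, -85/128), value = -171/256
Game value = -171/256

-171/256


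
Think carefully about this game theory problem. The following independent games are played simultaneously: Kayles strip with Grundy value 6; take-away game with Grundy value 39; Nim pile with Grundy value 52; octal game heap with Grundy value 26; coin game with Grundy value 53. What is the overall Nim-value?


By the Sprague-Grundy theorem, the Grundy value of a sum of games is the XOR of individual Grundy values.
Kayles strip: Grundy value = 6. Running XOR: 0 XOR 6 = 6
take-away game: Grundy value = 39. Running XOR: 6 XOR 39 = 33
Nim pile: Grundy value = 52. Running XOR: 33 XOR 52 = 21
octal game heap: Grundy value = 26. Running XOR: 21 XOR 26 = 15
coin game: Grundy value = 53. Running XOR: 15 XOR 53 = 58
The combined Grundy value is 58.

58


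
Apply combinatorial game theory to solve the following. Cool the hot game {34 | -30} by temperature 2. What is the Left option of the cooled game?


Original game: {34 | -30} (a switch {a | b} with a > b).
Cooling by t (for t below the temperature (a - b)/2 = 32) taxes each move by t: {a | b} cooled by t is {a - t | b + t}.
Cooling amount: t = 2
Cooled Left option: 34 - 2 = 32
Cooled Right option: -30 + 2 = -28
Cooled game: {32 | -28}
Left option = 32

32


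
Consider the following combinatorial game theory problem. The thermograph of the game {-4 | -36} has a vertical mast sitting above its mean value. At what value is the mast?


Game = {-4 | -36}, a switch {a | b} with numbers a > b.
Its thermograph has left wall a - t and right wall b + t, which meet at t = (a - b)/2, where both equal (a + b)/2. So the mast (mean value) is at (a + b)/2.
Mean = (-4 + (-36))/2 = -40/2 = -20

-20


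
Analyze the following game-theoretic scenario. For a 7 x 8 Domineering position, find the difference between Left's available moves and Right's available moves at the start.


Board is 7 x 8 (rows x cols).
Left (vertical) placements: (rows-1) * cols = 6 * 8 = 48
Right (horizontal) placements: rows * (cols-1) = 7 * 7 = 49
Advantage = Left - Right = 48 - 49 = -1

-1


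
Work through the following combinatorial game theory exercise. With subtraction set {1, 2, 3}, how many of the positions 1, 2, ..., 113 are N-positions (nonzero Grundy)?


Subtraction set S = {1, 2, 3}, so G(n) = n mod 4.
G(n) = 0 when n is a multiple of 4.
Multiples of 4 in [1, 113]: 28
N-positions (nonzero Grundy) = 113 - 28 = 85

85


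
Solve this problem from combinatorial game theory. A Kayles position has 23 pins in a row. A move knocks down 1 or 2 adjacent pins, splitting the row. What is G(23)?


Kayles: a move removes 1 or 2 adjacent pins from a contiguous row.
Removing pins from a row of k leaves two independent rows (a, b) with a + b = k - 1 (one pin) or a + b = k - 2 (two pins); an end removal gives a = 0.
By Sprague-Grundy, G(k) = mex{ G(a) XOR G(b) } over all these splits. G(0) = 0.
G(1): splits (0,0):0^0=0 -> mex({0}) = 1
G(2): splits (0,1):0^1=1 (0,0):0^0=0 -> mex({0, 1}) = 2
G(3): splits (0,2):0^2=2 (1,1):1^1=0 (0,1):0^1=1 -> mex({0, 1, 2}) = 3
G(4): splits (0,3):0^3=3 (1,2):1^2=3 (0,2):0^2=2 (1,1):1^1=0 -> mex({0, 2, 3}) = 1
G(5): splits (0,4):0^1=1 (1,3):1^3=2 (2,2):2^2=0 (0,3):0^3=3 (1,2):1^2=3 -> mex({0, 1, 2, 3}) = 4
G(6) = mex({0, 1, 2, 4}) = 3
G(7) = mex({0, 1, 3, 4, 5}) = 2
G(8) = mex({0, 2, 3, 5, 6}) = 1
G(9) = mex({0, 1, 2, 3, 6, 7}) = 4
G(10) = mex({0, 1, 3, 4, 5, 7}) = 2
G(11) = mex({0, 1, 2, 3, 4, 5}) = 6
G(12) = mex({0, 1, 2, 3, 5, 6, 7}) = 4
G(13) = mex({0, 2, 3, 4, 6, 7}) = 1
G(14) = mex({0, 1, 4, 5, 6, 7}) = 2
G(15) = mex({0, 1, 2, 3, 4, 5, 6}) = 7
G(16) = mex({0, 2, 3, 5, 6, 7}) = 1
G(17) = mex({0, 1, 2, 3, 5, 6, 7}) = 4
G(18) = mex({0, 1, 2, 4, 5, 6}) = 3
G(19) = mex({0, 1, 3, 4, 5, 7}) = 2
G(20) = mex({0, 2, 3, 4, 5, 6, 7}) = 1
G(21) = mex({0, 1, 2, 3, 5, 6, 7}) = 4
G(22) = mex({0, 1, 2, 3, 4, 5, 7}) = 6
G(23) = mex({0, 1, 2, 3, 4, 5, 6}) = 7
Therefore G(23) = 7.

7


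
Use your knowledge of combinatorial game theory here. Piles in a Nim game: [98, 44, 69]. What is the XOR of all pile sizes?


We need the XOR (exclusive or) of all pile sizes.
After XOR-ing pile 1 (size 98): 0 XOR 98 = 98
After XOR-ing pile 2 (size 44): 98 XOR 44 = 78
After XOR-ing pile 3 (size 69): 78 XOR 69 = 11
The Nim-value of this position is 11.

11


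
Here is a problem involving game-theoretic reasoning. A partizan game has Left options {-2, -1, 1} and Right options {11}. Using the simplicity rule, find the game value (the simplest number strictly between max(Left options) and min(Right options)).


Left options: {-2, -1, 1}, max = 1
Right options: {11}, min = 11
All options are numbers and max(Left) < min(Right), so by the simplicity theorem the value is the simplest (earliest-born) number strictly between 1 and 11.
Integers 2 through 10 all lie strictly between 1 and 11.
Among integers, the simplest (lowest birthday = smallest |n|; 0 is born on day 0, +-n on day n) is 2.
No non-integer in the interval can be simpler: if x is a non-integer in the interval, then floor(x) or ceil(x) also lies in the interval (the interval contains an integer), and both are proper prefixes of x's sign expansion, i.e. born earlier. So the game value is 2.
Game value = 2

2


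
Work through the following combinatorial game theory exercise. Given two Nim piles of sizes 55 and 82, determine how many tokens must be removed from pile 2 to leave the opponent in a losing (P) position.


Piles: 55 and 82
Current XOR: 55 XOR 82 = 101 (non-zero, so this is an N-position).
To make the XOR zero, we need to find a move that balances the piles.
For pile 2 (size 82): target = 82 XOR 101 = 55
We reduce pile 2 from 82 to 55.
Tokens removed: 82 - 55 = 27
Verification: 55 XOR 55 = 0

27


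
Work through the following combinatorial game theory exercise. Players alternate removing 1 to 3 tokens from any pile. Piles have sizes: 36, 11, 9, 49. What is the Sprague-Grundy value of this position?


Subtraction set: {1, 2, 3}
For this subtraction set, G(n) = n mod 4 (period = max + 1 = 4).
Pile 1 (size 36): G(36) = 36 mod 4 = 0
Pile 2 (size 11): G(11) = 11 mod 4 = 3
Pile 3 (size 9): G(9) = 9 mod 4 = 1
Pile 4 (size 49): G(49) = 49 mod 4 = 1
Total Grundy value = XOR of all: 0 XOR 3 XOR 1 XOR 1 = 3

3


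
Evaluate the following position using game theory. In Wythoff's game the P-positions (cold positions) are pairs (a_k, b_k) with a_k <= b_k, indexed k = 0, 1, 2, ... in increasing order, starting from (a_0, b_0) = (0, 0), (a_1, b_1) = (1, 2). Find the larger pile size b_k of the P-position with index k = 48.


By Wythoff's theorem, a_k = floor(k * phi) and b_k = floor(k * phi^2) = a_k + k, where phi = (1 + sqrt(5))/2 is the golden ratio.
phi = (1 + sqrt(5))/2 = 1.618034
phi^2 = phi + 1 = 2.618034
k = 48
k * phi^2 = 48 * 2.618034 = 125.665631
b_48 = floor(k * phi^2) = 125 (check: a_48 + k = 77 + 48 = 125)

125


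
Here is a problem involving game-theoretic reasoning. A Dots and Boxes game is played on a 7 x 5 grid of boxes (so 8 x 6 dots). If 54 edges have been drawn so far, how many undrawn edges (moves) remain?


Grid: 7 x 5 boxes, i.e. 8 rows and 6 columns of dots.
Horizontal edges: (rows + 1) * cols = 8 * 5 = 40
Vertical edges: rows * (cols + 1) = 7 * 6 = 42
Total edges: 40 + 42 = 82
Edges drawn: 54
Remaining: 82 - 54 = 28

28


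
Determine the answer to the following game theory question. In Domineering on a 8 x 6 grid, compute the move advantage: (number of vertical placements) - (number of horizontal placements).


Board is 8 x 6 (rows x cols).
Left (vertical) placements: (rows-1) * cols = 7 * 6 = 42
Right (horizontal) placements: rows * (cols-1) = 8 * 5 = 40
Advantage = Left - Right = 42 - 40 = 2

2


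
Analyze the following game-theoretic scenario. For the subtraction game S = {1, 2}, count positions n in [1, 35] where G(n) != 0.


Subtraction set S = {1, 2}, so G(n) = n mod 3.
G(n) = 0 when n is a multiple of 3.
Multiples of 3 in [1, 35]: 11
N-positions (nonzero Grundy) = 35 - 11 = 24

24


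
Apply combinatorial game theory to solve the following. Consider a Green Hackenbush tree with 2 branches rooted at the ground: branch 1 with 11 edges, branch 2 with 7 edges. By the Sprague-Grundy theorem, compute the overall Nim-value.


The tree has 2 branches from the ground vertex.
In Green Hackenbush, the Nim-value of a simple path of length k is k.
Branch 1: length 11, Nim-value = 11
Branch 2: length 7, Nim-value = 7
Total Nim-value = XOR of all branch values:
0 XOR 11 = 11
11 XOR 7 = 12
Nim-value of the tree = 12

12


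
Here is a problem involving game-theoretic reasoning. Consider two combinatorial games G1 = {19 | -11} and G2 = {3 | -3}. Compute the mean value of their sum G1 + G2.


G1 = {19 | -11}, G2 = {3 | -3}
Each is a switch {a | b} with numbers a > b; its mean value is (a + b)/2, and mean value is additive over game sums: m(G1 + G2) = m(G1) + m(G2).
Mean of G1 = (19 + (-11))/2 = 8/2 = 4
Mean of G2 = (3 + (-3))/2 = 0/2 = 0
Mean of G1 + G2 = 4 + 0 = 4

4


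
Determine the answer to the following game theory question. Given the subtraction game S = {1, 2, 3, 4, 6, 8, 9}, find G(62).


The subtraction set is S = {1, 2, 3, 4, 6, 8, 9}.
G(k) = mex{ G(k - s) : s in S, s <= k }. We compute iteratively: G(0) = 0.
G(1) = mex({0}) = 1
G(2) = mex({0, 1}) = 2
G(3) = mex({0, 1, 2}) = 3
G(4) = mex({0, 1, 2, 3}) = 4
G(5) = mex({1, 2, 3, 4}) = 0
G(6) = mex({0, 2, 3, 4}) = 1
G(7) = mex({0, 1, 3, 4}) = 2
G(8) = mex({0, 1, 2, 4}) = 3
G(9) = mex({0, 1, 2, 3}) = 4
G(10) = mex({1, 2, 3, 4}) = 0
G(11) = mex({0, 2, 3, 4}) = 1
G(12) = mex({0, 1, 3, 4}) = 2
G(13) = mex({0, 1, 2, 4}) = 3
Observe that G(5)..G(13) = 0, 1, 2, 3, 4, 0, 1, 2, 3 repeats G(0)..G(8) = 0, 1, 2, 3, 4, 0, 1, 2, 3.
For k >= max(S) = 9, G(k) is determined by the previous 9 values G(k-9)..G(k-1); a window of 9 consecutive values has recurred shifted by 5, so by induction G(k + 5) = G(k) for all k >= 0: the sequence is periodic from the start with period 5.
One period: G(0..4) = 0, 1, 2, 3, 4.
62 mod 5 = 2, so G(62) = G(2) = 2.

2


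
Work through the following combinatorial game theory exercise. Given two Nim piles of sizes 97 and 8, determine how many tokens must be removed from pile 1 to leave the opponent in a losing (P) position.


Piles: 97 and 8
Current XOR: 97 XOR 8 = 105 (non-zero, so this is an N-position).
To make the XOR zero, we need to find a move that balances the piles.
For pile 1 (size 97): target = 97 XOR 105 = 8
We reduce pile 1 from 97 to 8.
Tokens removed: 97 - 8 = 89
Verification: 8 XOR 8 = 0

89


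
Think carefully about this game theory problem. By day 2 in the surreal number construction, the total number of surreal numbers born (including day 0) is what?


Day 0: {|} = 0 is born. Count = 1.
Day n: the number of surreal numbers born by day n is 2^(n+1) - 1.
By day 0: 2^1 - 1 = 1
By day 1: 2^2 - 1 = 3
By day 2: 2^3 - 1 = 7
By day 2: 7 surreal numbers.

7


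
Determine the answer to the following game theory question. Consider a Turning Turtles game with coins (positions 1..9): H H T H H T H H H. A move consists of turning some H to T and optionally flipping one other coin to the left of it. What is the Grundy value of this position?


Coins: H H T H H T H H H
Key fact: a single head at position k behaves exactly like a Nim heap of size k (turning it to T and optionally flipping a coin at j < k corresponds to moving the heap from k to j, or to 0), and heads combine as a disjunctive sum (two heads at the same place would cancel, matching j XOR j = 0). So the Nim-value is the XOR of the 1-indexed positions of the heads.
Face-up positions (1-indexed): [1, 2, 4, 5, 7, 8, 9]
XOR 0 with 1: 0 XOR 1 = 1
XOR 1 with 2: 1 XOR 2 = 3
XOR 3 with 4: 3 XOR 4 = 7
XOR 7 with 5: 7 XOR 5 = 2
XOR 2 with 7: 2 XOR 7 = 5
XOR 5 with 8: 5 XOR 8 = 13
XOR 13 with 9: 13 XOR 9 = 4
Nim-value = 4

4


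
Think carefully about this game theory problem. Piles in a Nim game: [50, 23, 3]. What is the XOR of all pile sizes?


We need the XOR (exclusive or) of all pile sizes.
After XOR-ing pile 1 (size 50): 0 XOR 50 = 50
After XOR-ing pile 2 (size 23): 50 XOR 23 = 37
After XOR-ing pile 3 (size 3): 37 XOR 3 = 38
The Nim-value of this position is 38.

38


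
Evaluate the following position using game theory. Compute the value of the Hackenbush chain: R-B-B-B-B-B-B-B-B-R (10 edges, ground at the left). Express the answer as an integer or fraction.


Edges (from ground): R-B-B-B-B-B-B-B-B-R
By Berlekamp's sign-expansion rule, a Blue-Red Hackenbush stalk has the value of the surreal number whose sign sequence is the edge sequence with B -> + and R -> -.
Sign sequence: -++++++++-
Trace the sign expansion in the surreal number tree, starting from 0:
Edge 1: R (sign -) -> bounds (-inf, 0), value = -1
Edge 2: B (sign +) -> bounds (-1, 0), value = -1/2
Edge 3: B (sign +) -> bounds (-1/2, 0), value = -1/4
Edge 4: B (sign +) -> bounds (-1/4, 0), value = -1/8
Edge 5: B (sign +) -> bounds (-1/8, 0), value = -1/16
Edge 6: B (sign +) -> bounds (-1/16, 0), value = -1/32
Edge 7: B (sign +) -> bounds (-1/32, 0), value = -1/64
Edge 8: B (sign +) -> bounds (-1/64, 0), value = -1/128
Edge 9: B (sign +) -> bounds (-1/128, 0), value = -1/256
Edge 10: R (sign -) -> bounds (-1/128, -1/256), value = -3/512
Game value = -3/512

-3/512


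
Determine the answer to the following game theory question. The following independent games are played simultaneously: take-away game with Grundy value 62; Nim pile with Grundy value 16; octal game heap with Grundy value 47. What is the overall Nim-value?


By the Sprague-Grundy theorem, the Grundy value of a sum of games is the XOR of individual Grundy values.
take-away game: Grundy value = 62. Running XOR: 0 XOR 62 = 62
Nim pile: Grundy value = 16. Running XOR: 62 XOR 16 = 46
octal game heap: Grundy value = 47. Running XOR: 46 XOR 47 = 1
The combined Grundy value is 1.

1


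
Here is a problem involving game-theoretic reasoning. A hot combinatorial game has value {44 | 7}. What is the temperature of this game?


The game is {44 | 7}, a switch {a | b} with numbers a > b.
Cooling {a | b} by t gives {a - t | b + t}, which stops being hot when a - t = b + t, i.e. at t = (a - b)/2. So the temperature of a switch is (a - b)/2.
Temperature = (Left option - Right option) / 2
= (44 - (7)) / 2
= 37 / 2
= 37/2

37/2


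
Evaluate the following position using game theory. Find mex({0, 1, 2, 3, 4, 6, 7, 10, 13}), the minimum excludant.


Set = {0, 1, 2, 3, 4, 6, 7, 10, 13}
0 is in the set.
1 is in the set.
2 is in the set.
3 is in the set.
4 is in the set.
5 is NOT in the set. This is the mex.
mex = 5

5


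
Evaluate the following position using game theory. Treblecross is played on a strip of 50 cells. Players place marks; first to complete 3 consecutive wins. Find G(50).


Treblecross: place X on empty cells; 3-in-a-row wins.
Playing within two cells of an existing X lets the opponent win at once, so sensible play treats the cells i-2..i+2 around each X as dead. The player left with no safe cell loses, so this is a normal-play take-away game on strips of safe cells.
Placing X at cell i (0-indexed) of a strip of k safe cells leaves independent strips of sizes max(0, i-2) and max(0, k-i-3). Hence G(k) = mex{ G(max(0,i-2)) XOR G(max(0,k-i-3)) : 0 <= i < k }, with G(0) = 0.
G(1): splits (0,0):0^0=0 -> mex({0}) = 1
G(2): splits (0,0):0^0=0 -> mex({0}) = 1
G(3): splits (0,0):0^0=0 -> mex({0}) = 1
G(4): splits (0,1):0^1=1 (0,0):0^0=0 -> mex({0, 1}) = 2
G(5): splits (0,2):0^1=1 (0,1):0^1=1 (0,0):0^0=0 -> mex({0, 1}) = 2
G(6) = mex({1}) = 0
G(7) = mex({0, 1, 2}) = 3
G(8) = mex({0, 1, 2}) = 3
G(9) = mex({0, 2}) = 1
G(10) = mex({0, 2, 3}) = 1
G(11) = mex({0, 3}) = 1
G(12) = mex({1, 3}) = 0
G(13) = mex({0, 1, 2, 3}) = 4
G(14) = mex({0, 1, 2}) = 3
G(15) = mex({0, 1, 2}) = 3
G(16) = mex({0, 1, 2, 4}) = 3
G(17) = mex({0, 1, 3, 4}) = 2
G(18) = mex({0, 1, 3, 4}) = 2
G(19) = mex({0, 1, 3, 5}) = 2
G(20) = mex({0, 1, 2, 3, 5}) = 4
G(21) = mex({0, 1, 2, 3, 5}) = 4
G(22) = mex({1, 2, 6}) = 0
G(23) = mex({0, 1, 2, 3, 4, 6}) = 5
G(24) = mex({0, 1, 2, 3, 4}) = 5
G(25) = mex({0, 1, 3, 4, 7}) = 2
G(26) = mex({0, 1, 3, 4, 5, 7}) = 2
G(27) = mex({0, 1, 3, 5}) = 2
G(28) = mex({0, 1, 2, 5}) = 3
G(29) = mex({0, 1, 2, 4, 5, 6}) = 3
G(30) = mex({1, 2, 4, 6}) = 0
G(31) = mex({0, 1, 2, 3, 4, 6}) = 5
G(32) = mex({1, 2, 3, 4, 7}) = 0
G(33) = mex({0, 3, 7}) = 1
G(34) = mex({0, 2, 3, 5, 7}) = 1
G(35) = mex({0, 2, 3, 5, 6}) = 1
G(36) = mex({0, 1, 2, 5, 6}) = 3
G(37) = mex({0, 1, 2, 4, 5, 6}) = 3
G(38) = mex({0, 1, 2, 4}) = 3
G(39) = mex({0, 1, 2, 3, 4, 7}) = 5
G(40) = mex({0, 1, 2, 3, 4, 5, 7}) = 6
G(41) = mex({0, 1, 2, 3, 5, 7}) = 4
G(42) = mex({0, 1, 2, 3, 5, 6, 7}) = 4
G(43) = mex({0, 2, 3, 5, 6}) = 1
G(44) = mex({1, 2, 3, 4, 5, 6}) = 0
G(45) = mex({0, 1, 2, 3, 4, 6, 7}) = 5
G(46) = mex({0, 1, 2, 3, 4, 7}) = 5
G(47) = mex({0, 1, 2, 3, 4, 5, 7}) = 6
G(48) = mex({0, 1, 2, 3, 4, 5, 7}) = 6
G(49) = mex({0, 1, 3, 4, 5, 7}) = 2
G(50) = mex({0, 1, 2, 3, 4, 5, 6}) = 7
Therefore G(50) = 7.

7


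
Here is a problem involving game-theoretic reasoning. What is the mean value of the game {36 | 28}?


Game = {36 | 28}, a switch {a | b} with numbers a > b.
Its thermograph has left wall a - t and right wall b + t, which meet at t = (a - b)/2, where both equal (a + b)/2. So the mast (mean value) is at (a + b)/2.
Mean = (36 + (28))/2 = 64/2 = 32

32


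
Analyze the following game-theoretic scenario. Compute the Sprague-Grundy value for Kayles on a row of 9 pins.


Kayles: a move removes 1 or 2 adjacent pins from a contiguous row.
Removing pins from a row of k leaves two independent rows (a, b) with a + b = k - 1 (one pin) or a + b = k - 2 (two pins); an end removal gives a = 0.
By Sprague-Grundy, G(k) = mex{ G(a) XOR G(b) } over all these splits. G(0) = 0.
G(1): splits (0,0):0^0=0 -> mex({0}) = 1
G(2): splits (0,1):0^1=1 (0,0):0^0=0 -> mex({0, 1}) = 2
G(3): splits (0,2):0^2=2 (1,1):1^1=0 (0,1):0^1=1 -> mex({0, 1, 2}) = 3
G(4): splits (0,3):0^3=3 (1,2):1^2=3 (0,2):0^2=2 (1,1):1^1=0 -> mex({0, 2, 3}) = 1
G(5): splits (0,4):0^1=1 (1,3):1^3=2 (2,2):2^2=0 (0,3):0^3=3 (1,2):1^2=3 -> mex({0, 1, 2, 3}) = 4
G(6) = mex({0, 1, 2, 4}) = 3
G(7) = mex({0, 1, 3, 4, 5}) = 2
G(8) = mex({0, 2, 3, 5, 6}) = 1
G(9) = mex({0, 1, 2, 3, 6, 7}) = 4
Therefore G(9) = 4.

4


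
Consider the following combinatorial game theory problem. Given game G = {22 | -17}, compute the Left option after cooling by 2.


Original game: {22 | -17} (a switch {a | b} with a > b).
Cooling by t (for t below the temperature (a - b)/2 = 39/2) taxes each move by t: {a | b} cooled by t is {a - t | b + t}.
Cooling amount: t = 2
Cooled Left option: 22 - 2 = 20
Cooled Right option: -17 + 2 = -15
Cooled game: {20 | -15}
Left option = 20

20


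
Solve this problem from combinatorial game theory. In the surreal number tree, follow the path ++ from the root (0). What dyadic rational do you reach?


Sign expansion: ++
Rule: track bounds (lo, hi), initially (-inf, +inf). On '+', the current value becomes lo and we move to the simplest number in (value, hi): value + 1 if hi = +inf, otherwise the midpoint (value + hi)/2. On '-', the current value becomes hi and we move to value - 1 if lo = -inf, otherwise the midpoint (lo + value)/2.
Start at 0.
Step 1: sign = +, move right. Bounds: (0, +inf). Value = 1
Step 2: sign = +, move right. Bounds: (1, +inf). Value = 2
The surreal number with sign expansion ++ is 2.

2


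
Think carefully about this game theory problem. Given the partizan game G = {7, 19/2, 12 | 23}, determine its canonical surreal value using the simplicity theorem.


Left options: {7, 19/2, 12}, max = 12
Right options: {23}, min = 23
All options are numbers and max(Left) < min(Right), so by the simplicity theorem the value is the simplest (earliest-born) number strictly between 12 and 23.
Integers 13 through 22 all lie strictly between 12 and 23.
Among integers, the simplest (lowest birthday = smallest |n|; 0 is born on day 0, +-n on day n) is 13.
No non-integer in the interval can be simpler: if x is a non-integer in the interval, then floor(x) or ceil(x) also lies in the interval (the interval contains an integer), and both are proper prefixes of x's sign expansion, i.e. born earlier. So the game value is 13.
Game value = 13

13


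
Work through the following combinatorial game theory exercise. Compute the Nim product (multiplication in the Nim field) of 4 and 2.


Nim multiplication is bilinear over XOR: (u XOR v) * w = (u*w) XOR (v*w).
So we split each operand into its bit components and XOR the pairwise Nim products.
4 = 4 (as XOR of powers of 2).
2 = 2 (as XOR of powers of 2).
Using the standard Nim-product table on single bits:
  2*2 = 3,   2*4 = 8,   2*8 = 12,
  4*4 = 6,   4*8 = 11,  8*8 = 13,
and  1*x = x (identity), k*l = l*k (commutative).
Pairwise Nim products:
  4 * 2 = 8
XOR them: 8 = 8.
Result: 4 * 2 = 8 (in Nim).

8


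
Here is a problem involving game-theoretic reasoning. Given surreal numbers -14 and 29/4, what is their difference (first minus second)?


x = -14, y = 29/4
Converting to common denominator: 4
x = -56/4, y = 29/4
x - y = -14 - 29/4 = -85/4

-85/4


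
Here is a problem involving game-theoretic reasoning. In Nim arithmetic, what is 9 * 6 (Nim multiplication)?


Nim multiplication is bilinear over XOR: (u XOR v) * w = (u*w) XOR (v*w).
So we split each operand into its bit components and XOR the pairwise Nim products.
9 = 1 + 8 (as XOR of powers of 2).
6 = 2 + 4 (as XOR of powers of 2).
Using the standard Nim-product table on single bits:
  2*2 = 3,   2*4 = 8,   2*8 = 12,
  4*4 = 6,   4*8 = 11,  8*8 = 13,
and  1*x = x (identity), k*l = l*k (commutative).
Pairwise Nim products:
  1 * 2 = 2
  1 * 4 = 4
  8 * 2 = 12
  8 * 4 = 11
XOR them: 2 XOR 4 XOR 12 XOR 11 = 1.
Result: 9 * 6 = 1 (in Nim).

1


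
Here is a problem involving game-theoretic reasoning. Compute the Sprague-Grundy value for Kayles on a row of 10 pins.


Kayles: a move removes 1 or 2 adjacent pins from a contiguous row.
Removing pins from a row of k leaves two independent rows (a, b) with a + b = k - 1 (one pin) or a + b = k - 2 (two pins); an end removal gives a = 0.
By Sprague-Grundy, G(k) = mex{ G(a) XOR G(b) } over all these splits. G(0) = 0.
G(1): splits (0,0):0^0=0 -> mex({0}) = 1
G(2): splits (0,1):0^1=1 (0,0):0^0=0 -> mex({0, 1}) = 2
G(3): splits (0,2):0^2=2 (1,1):1^1=0 (0,1):0^1=1 -> mex({0, 1, 2}) = 3
G(4): splits (0,3):0^3=3 (1,2):1^2=3 (0,2):0^2=2 (1,1):1^1=0 -> mex({0, 2, 3}) = 1
G(5): splits (0,4):0^1=1 (1,3):1^3=2 (2,2):2^2=0 (0,3):0^3=3 (1,2):1^2=3 -> mex({0, 1, 2, 3}) = 4
G(6) = mex({0, 1, 2, 4}) = 3
G(7) = mex({0, 1, 3, 4, 5}) = 2
G(8) = mex({0, 2, 3, 5, 6}) = 1
G(9) = mex({0, 1, 2, 3, 6, 7}) = 4
G(10) = mex({0, 1, 3, 4, 5, 7}) = 2
Therefore G(10) = 2.

2


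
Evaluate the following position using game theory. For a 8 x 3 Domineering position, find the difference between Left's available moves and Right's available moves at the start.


Board is 8 x 3 (rows x cols).
Left (vertical) placements: (rows-1) * cols = 7 * 3 = 21
Right (horizontal) placements: rows * (cols-1) = 8 * 2 = 16
Advantage = Left - Right = 21 - 16 = 5

5


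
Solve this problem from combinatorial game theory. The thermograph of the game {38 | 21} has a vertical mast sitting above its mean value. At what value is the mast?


Game = {38 | 21}, a switch {a | b} with numbers a > b.
Its thermograph has left wall a - t and right wall b + t, which meet at t = (a - b)/2, where both equal (a + b)/2. So the mast (mean value) is at (a + b)/2.
Mean = (38 + (21))/2 = 59/2 = 59/2

59/2


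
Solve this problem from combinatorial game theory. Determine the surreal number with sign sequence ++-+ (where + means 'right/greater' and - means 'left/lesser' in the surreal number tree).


Sign expansion: ++-+
Rule: track bounds (lo, hi), initially (-inf, +inf). On '+', the current value becomes lo and we move to the simplest number in (value, hi): value + 1 if hi = +inf, otherwise the midpoint (value + hi)/2. On '-', the current value becomes hi and we move to value - 1 if lo = -inf, otherwise the midpoint (lo + value)/2.
Start at 0.
Step 1: sign = +, move right. Bounds: (0, +inf). Value = 1
Step 2: sign = +, move right. Bounds: (1, +inf). Value = 2
Step 3: sign = -, move left. Bounds: (1, 2). Value = 3/2
Step 4: sign = +, move right. Bounds: (3/2, 2). Value = 7/4
The surreal number with sign expansion ++-+ is 7/4.

7/4


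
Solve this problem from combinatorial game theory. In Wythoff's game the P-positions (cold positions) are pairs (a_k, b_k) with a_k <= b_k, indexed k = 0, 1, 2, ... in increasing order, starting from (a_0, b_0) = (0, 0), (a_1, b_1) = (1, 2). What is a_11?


By Wythoff's theorem, a_k = floor(k * phi) and b_k = floor(k * phi^2) = a_k + k, where phi = (1 + sqrt(5))/2 is the golden ratio.
phi = (1 + sqrt(5))/2 = 1.618034
k = 11
k * phi = 11 * 1.618034 = 17.798374
a_11 = floor(k * phi) = 17

17


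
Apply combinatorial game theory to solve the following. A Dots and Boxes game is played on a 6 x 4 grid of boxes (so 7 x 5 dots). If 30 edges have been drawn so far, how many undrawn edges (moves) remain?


Grid: 6 x 4 boxes, i.e. 7 rows and 5 columns of dots.
Horizontal edges: (rows + 1) * cols = 7 * 4 = 28
Vertical edges: rows * (cols + 1) = 6 * 5 = 30
Total edges: 28 + 30 = 58
Edges drawn: 30
Remaining: 58 - 30 = 28

28


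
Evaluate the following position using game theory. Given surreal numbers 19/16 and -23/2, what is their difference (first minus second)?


x = 19/16, y = -23/2
Converting to common denominator: 16
x = 19/16, y = -184/16
x - y = 19/16 - -23/2 = 203/16

203/16


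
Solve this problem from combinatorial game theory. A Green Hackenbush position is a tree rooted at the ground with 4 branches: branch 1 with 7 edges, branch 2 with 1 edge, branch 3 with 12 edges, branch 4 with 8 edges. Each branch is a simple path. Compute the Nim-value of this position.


The tree has 4 branches from the ground vertex.
In Green Hackenbush, the Nim-value of a simple path of length k is k.
Branch 1: length 7, Nim-value = 7
Branch 2: length 1, Nim-value = 1
Branch 3: length 12, Nim-value = 12
Branch 4: length 8, Nim-value = 8
Total Nim-value = XOR of all branch values:
0 XOR 7 = 7
7 XOR 1 = 6
6 XOR 12 = 10
10 XOR 8 = 2
Nim-value of the tree = 2

2


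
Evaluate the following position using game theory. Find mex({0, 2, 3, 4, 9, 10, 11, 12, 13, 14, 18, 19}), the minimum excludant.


Set = {0, 2, 3, 4, 9, 10, 11, 12, 13, 14, 18, 19}
0 is in the set.
1 is NOT in the set. This is the mex.
mex = 1

1


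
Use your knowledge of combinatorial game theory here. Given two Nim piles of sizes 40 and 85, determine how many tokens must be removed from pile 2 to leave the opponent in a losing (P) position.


Piles: 40 and 85
Current XOR: 40 XOR 85 = 125 (non-zero, so this is an N-position).
To make the XOR zero, we need to find a move that balances the piles.
For pile 2 (size 85): target = 85 XOR 125 = 40
We reduce pile 2 from 85 to 40.
Tokens removed: 85 - 40 = 45
Verification: 40 XOR 40 = 0

45
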